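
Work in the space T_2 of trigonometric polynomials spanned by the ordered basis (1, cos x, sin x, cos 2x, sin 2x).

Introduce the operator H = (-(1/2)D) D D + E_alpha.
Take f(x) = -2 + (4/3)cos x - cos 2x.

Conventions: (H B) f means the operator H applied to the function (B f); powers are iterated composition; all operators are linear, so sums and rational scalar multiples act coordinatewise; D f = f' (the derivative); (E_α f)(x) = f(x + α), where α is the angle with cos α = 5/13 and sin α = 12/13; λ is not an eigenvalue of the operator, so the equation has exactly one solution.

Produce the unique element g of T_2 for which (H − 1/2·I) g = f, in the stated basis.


write g with unknown coordinates in the stated basis and equate coefficients in (H − 1/2·I) g = f
solving from the highest basis element down gives g = -4 - (4/53)cos x + (148/159)sin x + (814/15977)cos 2x - (3184/15977)sin 2x
check: H g = -4 + (206/159)cos x + (74/159)sin x - (15570/15977)cos 2x - (1592/15977)sin 2x
so H g − 1/2·g = -2 + (4/3)cos x - cos 2x = f ✓

g(x) = -4 - (4/53)cos x + (148/159)sin x + (814/15977)cos 2x - (3184/15977)sin 2x


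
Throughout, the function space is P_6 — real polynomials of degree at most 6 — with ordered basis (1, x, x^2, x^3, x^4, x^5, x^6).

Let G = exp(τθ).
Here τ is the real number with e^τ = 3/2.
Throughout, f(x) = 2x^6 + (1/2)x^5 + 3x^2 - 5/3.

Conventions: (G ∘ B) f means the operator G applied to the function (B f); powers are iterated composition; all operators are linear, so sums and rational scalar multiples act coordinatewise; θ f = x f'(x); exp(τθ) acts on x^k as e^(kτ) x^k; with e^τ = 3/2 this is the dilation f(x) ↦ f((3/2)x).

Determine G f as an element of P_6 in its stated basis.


the image equals g(x) = (729/32)x^6 + (243/64)x^5 + (27/4)x^2 - 5/3

exp(τθ) x^k = e^(kτ) x^k; with e^τ = 3/2 this sends x^k to (3/2)^k x^k
x^2 ↦ 9/4 x^2
x^5 ↦ 243/32 x^5
x^6 ↦ 729/64 x^6
applying this coordinatewise to f: exp(τθ) f = (729/32)x^6 + (243/64)x^5 + (27/4)x^2 - 5/3


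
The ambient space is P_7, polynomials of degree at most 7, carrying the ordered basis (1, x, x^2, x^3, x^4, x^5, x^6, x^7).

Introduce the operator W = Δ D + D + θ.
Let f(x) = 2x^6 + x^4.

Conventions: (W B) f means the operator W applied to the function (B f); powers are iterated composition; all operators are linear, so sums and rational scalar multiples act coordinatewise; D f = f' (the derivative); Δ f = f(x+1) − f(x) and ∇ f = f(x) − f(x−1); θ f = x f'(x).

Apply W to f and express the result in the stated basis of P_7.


the image equals g(x) = 12x^6 + 12x^5 + 64x^4 + 124x^3 + 132x^2 + 72x + 16

D f = 12x^5 + 4x^3
Δ D f = 60x^4 + 120x^3 + 132x^2 + 72x + 16
D f = 12x^5 + 4x^3
θ f = 12x^6 + 4x^4
(Δ D + D + θ) f = 12x^6 + 12x^5 + 64x^4 + 124x^3 + 132x^2 + 72x + 16


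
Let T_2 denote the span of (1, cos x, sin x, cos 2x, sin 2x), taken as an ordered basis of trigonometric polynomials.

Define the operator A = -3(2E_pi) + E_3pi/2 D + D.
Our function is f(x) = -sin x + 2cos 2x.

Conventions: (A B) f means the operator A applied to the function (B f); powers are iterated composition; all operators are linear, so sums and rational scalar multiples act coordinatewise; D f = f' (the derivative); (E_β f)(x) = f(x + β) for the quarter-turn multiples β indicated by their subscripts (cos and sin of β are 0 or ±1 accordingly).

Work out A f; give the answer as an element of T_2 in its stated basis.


E_pi f = sin x + 2cos 2x
(2E_pi) f = 2sin x + 4cos 2x
(-3(2E_pi)) f = -6sin x - 12cos 2x
D f = -cos x - 4sin 2x
E_3pi/2 D f = -sin x + 4sin 2x
D f = -cos x - 4sin 2x
(-3(2E_pi) + E_3pi/2 D + D) f = -cos x - 7sin x - 12cos 2x

the result is g(x) = -cos x - 7sin x - 12cos 2x


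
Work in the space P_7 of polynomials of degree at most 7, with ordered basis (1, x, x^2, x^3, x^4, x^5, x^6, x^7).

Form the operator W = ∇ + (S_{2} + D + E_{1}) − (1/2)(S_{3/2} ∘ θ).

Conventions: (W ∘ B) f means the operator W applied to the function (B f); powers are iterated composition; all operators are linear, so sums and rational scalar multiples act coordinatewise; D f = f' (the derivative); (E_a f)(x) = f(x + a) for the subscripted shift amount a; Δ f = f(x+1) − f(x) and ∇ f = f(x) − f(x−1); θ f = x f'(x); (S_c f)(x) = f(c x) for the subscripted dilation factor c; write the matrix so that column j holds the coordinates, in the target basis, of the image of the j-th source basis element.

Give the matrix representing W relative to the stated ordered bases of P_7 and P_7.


image of 1: 2
image of x: (9/4)x + 3
image of x^2: (11/4)x^2 + 6x
image of x^3: (63/16)x^3 + 9x^2 + 2
image of x^4: (55/8)x^4 + 12x^3 + 8x
image of x^5: (897/64)x^5 + 15x^4 + 20x^2 + 2
image of x^6: (1973/64)x^6 + 18x^5 + 40x^3 + 12x
image of x^7: (17715/256)x^7 + 21x^6 + 70x^4 + 42x^2 + 2
each image's coordinates form column j of the matrix

the matrix is [[2, 3, 0, 2, 0, 2, 0, 2]; [0, 9/4, 6, 0, 8, 0, 12, 0]; [0, 0, 11/4, 9, 0, 20, 0, 42]; [0, 0, 0, 63/16, 12, 0, 40, 0]; [0, 0, 0, 0, 55/8, 15, 0, 70]; [0, 0, 0, 0, 0, 897/64, 18, 0]; [0, 0, 0, 0, 0, 0, 1973/64, 21]; [0, 0, 0, 0, 0, 0, 0, 17715/256]] (rows listed top to bottom)


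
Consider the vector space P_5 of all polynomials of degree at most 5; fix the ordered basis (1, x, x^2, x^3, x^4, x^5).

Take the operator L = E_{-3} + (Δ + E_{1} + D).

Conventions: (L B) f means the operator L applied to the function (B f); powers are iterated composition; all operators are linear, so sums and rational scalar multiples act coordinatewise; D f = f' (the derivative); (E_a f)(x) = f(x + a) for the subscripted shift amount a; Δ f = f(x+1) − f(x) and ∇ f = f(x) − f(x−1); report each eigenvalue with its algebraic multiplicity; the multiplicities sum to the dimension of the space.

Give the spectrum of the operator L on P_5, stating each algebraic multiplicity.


image of 1: 2
image of x: 2x
image of x^2: 2x^2 + 11
image of x^3: 2x^3 + 33x - 25
image of x^4: 2x^4 + 66x^2 - 100x + 83
image of x^5: 2x^5 + 110x^3 - 250x^2 + 415x - 241
the matrix is upper triangular; its diagonal is (2, 2, 2, 2, 2, 2)
for a triangular matrix the eigenvalues are the diagonal entries, with algebraic multiplicity their repetition count

λ = 2 (multiplicity 6)


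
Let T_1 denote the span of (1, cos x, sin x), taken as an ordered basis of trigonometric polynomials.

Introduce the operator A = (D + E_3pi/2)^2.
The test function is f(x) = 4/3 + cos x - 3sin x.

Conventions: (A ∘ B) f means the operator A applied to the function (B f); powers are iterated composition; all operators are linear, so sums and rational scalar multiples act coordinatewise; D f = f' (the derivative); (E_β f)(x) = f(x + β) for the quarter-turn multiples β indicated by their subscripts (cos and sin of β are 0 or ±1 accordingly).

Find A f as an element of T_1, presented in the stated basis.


D f = -3cos x - sin x
E_3pi/2 f = 4/3 + 3cos x + sin x
(D + E_3pi/2) f = 4/3
D (D + E_3pi/2) f = 0
E_3pi/2 (D + E_3pi/2) f = 4/3
(D + E_3pi/2) (D + E_3pi/2) f = 4/3

the result is g(x) = 4/3


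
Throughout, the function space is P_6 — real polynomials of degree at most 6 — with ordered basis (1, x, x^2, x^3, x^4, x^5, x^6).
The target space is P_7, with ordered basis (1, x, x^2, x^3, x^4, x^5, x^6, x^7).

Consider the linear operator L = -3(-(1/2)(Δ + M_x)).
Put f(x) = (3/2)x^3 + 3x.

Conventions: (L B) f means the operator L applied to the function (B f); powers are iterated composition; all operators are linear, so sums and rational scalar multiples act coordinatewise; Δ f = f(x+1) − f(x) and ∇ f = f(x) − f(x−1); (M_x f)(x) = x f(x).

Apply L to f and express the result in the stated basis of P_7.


the image equals g(x) = (9/4)x^4 + (45/4)x^2 + (27/4)x + 27/4

Δ f = (9/2)x^2 + (9/2)x + 9/2
M_x f = (3/2)x^4 + 3x^2
(Δ + M_x) f = (3/2)x^4 + (15/2)x^2 + (9/2)x + 9/2
(-(1/2)(Δ + M_x)) f = -(3/4)x^4 - (15/4)x^2 - (9/4)x - 9/4
(-3(-(1/2)(Δ + M_x))) f = (9/4)x^4 + (45/4)x^2 + (27/4)x + 27/4


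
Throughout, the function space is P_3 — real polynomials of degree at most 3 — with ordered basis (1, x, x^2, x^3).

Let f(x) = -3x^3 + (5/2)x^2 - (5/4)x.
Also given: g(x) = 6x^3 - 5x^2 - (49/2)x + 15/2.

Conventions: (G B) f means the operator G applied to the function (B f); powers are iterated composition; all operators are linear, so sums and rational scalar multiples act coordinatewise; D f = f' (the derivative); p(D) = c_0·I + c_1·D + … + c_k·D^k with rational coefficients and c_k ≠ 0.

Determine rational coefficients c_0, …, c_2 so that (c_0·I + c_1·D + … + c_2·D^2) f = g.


D^0 f = -3x^3 + (5/2)x^2 - (5/4)x
D^1 f = -9x^2 + 5x - 5/4
D^2 f = -18x + 5
matching coefficients of g against c_0 f + c_1 Df + … from the top degree down determines the c_i
solution: c_0 = -2, c_1 = 0, c_2 = 3/2

c_0 = -2, c_1 = 0, c_2 = 3/2


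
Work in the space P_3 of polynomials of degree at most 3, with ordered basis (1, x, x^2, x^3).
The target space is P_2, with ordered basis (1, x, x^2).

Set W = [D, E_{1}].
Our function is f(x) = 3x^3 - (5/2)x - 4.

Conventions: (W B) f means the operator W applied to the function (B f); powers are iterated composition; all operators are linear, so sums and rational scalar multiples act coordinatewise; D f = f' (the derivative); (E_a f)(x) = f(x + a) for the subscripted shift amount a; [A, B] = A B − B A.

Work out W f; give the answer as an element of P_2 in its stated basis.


the result is g(x) = 0

E_{1} f = 3x^3 + 9x^2 + (13/2)x - 7/2
D E_{1} f = 9x^2 + 18x + 13/2
D f = 9x^2 - 5/2
E_{1} D f = 9x^2 + 18x + 13/2
[D, E_{1}] f = 0


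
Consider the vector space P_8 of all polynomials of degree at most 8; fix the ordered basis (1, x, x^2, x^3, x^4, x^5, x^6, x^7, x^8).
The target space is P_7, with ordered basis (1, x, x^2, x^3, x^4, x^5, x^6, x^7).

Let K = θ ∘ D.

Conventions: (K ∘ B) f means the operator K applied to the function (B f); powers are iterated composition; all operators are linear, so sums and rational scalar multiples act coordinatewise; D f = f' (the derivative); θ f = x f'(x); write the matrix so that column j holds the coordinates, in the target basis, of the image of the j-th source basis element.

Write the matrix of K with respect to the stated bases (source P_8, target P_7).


image of 1: 0
image of x: 0
image of x^2: 2x
image of x^3: 6x^2
image of x^4: 12x^3
image of x^5: 20x^4
image of x^6: 30x^5
image of x^7: 42x^6
image of x^8: 56x^7
each image's coordinates form column j of the matrix

the matrix is [[0, 0, 0, 0, 0, 0, 0, 0, 0]; [0, 0, 2, 0, 0, 0, 0, 0, 0]; [0, 0, 0, 6, 0, 0, 0, 0, 0]; [0, 0, 0, 0, 12, 0, 0, 0, 0]; [0, 0, 0, 0, 0, 20, 0, 0, 0]; [0, 0, 0, 0, 0, 0, 30, 0, 0]; [0, 0, 0, 0, 0, 0, 0, 42, 0]; [0, 0, 0, 0, 0, 0, 0, 0, 56]] (rows listed top to bottom)


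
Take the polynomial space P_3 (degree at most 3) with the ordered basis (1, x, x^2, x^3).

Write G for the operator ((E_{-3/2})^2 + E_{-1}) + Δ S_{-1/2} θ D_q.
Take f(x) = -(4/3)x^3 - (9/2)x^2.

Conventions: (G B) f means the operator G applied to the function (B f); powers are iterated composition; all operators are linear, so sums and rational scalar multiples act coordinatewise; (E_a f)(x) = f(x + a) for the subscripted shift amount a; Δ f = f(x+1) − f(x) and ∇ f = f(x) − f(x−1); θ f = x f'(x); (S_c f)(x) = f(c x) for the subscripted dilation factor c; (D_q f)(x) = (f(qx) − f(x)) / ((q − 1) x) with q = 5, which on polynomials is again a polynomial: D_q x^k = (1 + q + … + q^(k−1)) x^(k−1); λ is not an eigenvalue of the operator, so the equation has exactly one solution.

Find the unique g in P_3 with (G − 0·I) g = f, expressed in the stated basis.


write g with unknown coordinates in the stated basis and equate coefficients in (G − 0·I) g = f
solving from the highest basis element down gives g = -(2/3)x^3 - (25/4)x^2 - (14/3)x + 67/8
check: G g = -(4/3)x^3 - (9/2)x^2
so G g − 0·g = -(4/3)x^3 - (9/2)x^2 = f ✓

the result is g(x) = -(2/3)x^3 - (25/4)x^2 - (14/3)x + 67/8


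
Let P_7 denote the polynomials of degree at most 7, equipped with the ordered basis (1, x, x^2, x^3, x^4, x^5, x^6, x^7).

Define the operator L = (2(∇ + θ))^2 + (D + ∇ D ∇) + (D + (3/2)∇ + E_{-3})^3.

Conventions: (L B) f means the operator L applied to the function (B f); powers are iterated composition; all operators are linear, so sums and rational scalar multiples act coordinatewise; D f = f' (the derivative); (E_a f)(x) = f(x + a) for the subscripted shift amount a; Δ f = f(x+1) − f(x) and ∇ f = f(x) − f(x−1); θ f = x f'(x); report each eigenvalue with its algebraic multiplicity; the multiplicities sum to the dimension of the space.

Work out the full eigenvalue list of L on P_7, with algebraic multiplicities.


λ = 1 (multiplicity 1), λ = 5 (multiplicity 1), λ = 17 (multiplicity 1), λ = 37 (multiplicity 1), λ = 65 (multiplicity 1), λ = 101 (multiplicity 1), λ = 145 (multiplicity 1), λ = 197 (multiplicity 1)

image of 1: 1
image of x: 5x + 7/2
image of x^2: 17x^2 + 23x + 24
image of x^3: 37x^3 + (117/2)x^2 + 48x - 603/4
image of x^4: 65x^4 + 110x^3 + 48x^2 - 571x + 3281/2
image of x^5: 101x^5 + (355/2)x^4 - (2695/2)x^2 + (16325/2)x - 65343/4
image of x^6: 145x^6 + 261x^5 - 120x^4 - 2535x^3 + (48735/2)x^2 - (195933/2)x + 346867/2
image of x^7: 197x^7 + (721/2)x^6 - 336x^5 - (16625/4)x^4 + (113155/2)x^3 - (1370859/4)x^2 + (2427957/2)x - 7645803/4
the matrix is upper triangular; its diagonal is (1, 5, 17, 37, 65, 101, 145, 197)
for a triangular matrix the eigenvalues are the diagonal entries, with algebraic multiplicity their repetition count


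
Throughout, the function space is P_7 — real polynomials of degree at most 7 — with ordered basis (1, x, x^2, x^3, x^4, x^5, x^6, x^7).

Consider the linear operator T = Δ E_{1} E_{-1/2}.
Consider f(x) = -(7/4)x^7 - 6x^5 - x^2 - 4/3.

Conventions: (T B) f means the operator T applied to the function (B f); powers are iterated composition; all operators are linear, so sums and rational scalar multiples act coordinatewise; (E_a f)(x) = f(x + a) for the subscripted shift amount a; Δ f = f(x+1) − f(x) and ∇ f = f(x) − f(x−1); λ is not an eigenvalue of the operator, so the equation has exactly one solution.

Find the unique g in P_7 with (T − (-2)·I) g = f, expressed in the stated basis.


write g with unknown coordinates in the stated basis and equate coefficients in (T − (-2)·I) g = f
solving from the highest basis element down gives g = -(7/8)x^7 + (49/16)x^6 + (99/16)x^5 - (745/64)x^4 - (985/16)x^3 + (4039/256)x^2 + (16971/128)x + 40123/3072
check: T g = -(49/8)x^6 - (147/8)x^5 + (745/32)x^4 + (985/8)x^3 - (4167/128)x^2 - (16971/64)x - 14057/512
so T g − (-2)·g = -(7/4)x^7 - 6x^5 - x^2 - 4/3 = f ✓

the image equals g(x) = -(7/8)x^7 + (49/16)x^6 + (99/16)x^5 - (745/64)x^4 - (985/16)x^3 + (4039/256)x^2 + (16971/128)x + 40123/3072


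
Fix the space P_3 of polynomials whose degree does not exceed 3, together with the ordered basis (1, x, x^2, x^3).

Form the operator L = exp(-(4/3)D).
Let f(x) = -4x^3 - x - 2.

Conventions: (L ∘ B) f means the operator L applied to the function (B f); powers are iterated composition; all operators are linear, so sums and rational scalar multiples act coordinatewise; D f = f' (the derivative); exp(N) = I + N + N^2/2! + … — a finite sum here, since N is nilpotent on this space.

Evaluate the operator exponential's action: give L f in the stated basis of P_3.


the result is g(x) = -4x^3 + 16x^2 - (67/3)x + 238/27

order-1 term: 16x^2 + 4/3
order-2 term: -(64/3)x
order-3 term: 256/27
the series for exp(-(4/3)D) f terminates at order 3
exp(-(4/3)D) f = -4x^3 + 16x^2 - (67/3)x + 238/27


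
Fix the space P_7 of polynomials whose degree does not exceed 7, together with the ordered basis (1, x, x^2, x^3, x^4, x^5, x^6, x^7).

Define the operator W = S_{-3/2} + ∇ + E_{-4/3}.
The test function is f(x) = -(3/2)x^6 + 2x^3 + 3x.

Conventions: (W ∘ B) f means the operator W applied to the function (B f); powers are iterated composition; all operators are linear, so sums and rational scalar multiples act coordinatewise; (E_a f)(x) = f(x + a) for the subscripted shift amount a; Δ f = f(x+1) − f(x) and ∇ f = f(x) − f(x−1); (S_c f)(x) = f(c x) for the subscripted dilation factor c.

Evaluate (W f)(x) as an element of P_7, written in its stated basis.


S_{-3/2} f = -(2187/128)x^6 - (27/4)x^3 - (9/2)x
∇ f = -9x^5 + (45/2)x^4 - 30x^3 + (57/2)x^2 - 15x + 13/2
E_{-4/3} f = -(3/2)x^6 + 12x^5 - 40x^4 + (658/9)x^3 - (712/9)x^2 + (1393/27)x - 4172/243
(S_{-3/2} + ∇ + E_{-4/3}) f = -(2379/128)x^6 + 3x^5 - (35/2)x^4 + (1309/36)x^3 - (911/18)x^2 + (1733/54)x - 5185/486

the image equals g(x) = -(2379/128)x^6 + 3x^5 - (35/2)x^4 + (1309/36)x^3 - (911/18)x^2 + (1733/54)x - 5185/486


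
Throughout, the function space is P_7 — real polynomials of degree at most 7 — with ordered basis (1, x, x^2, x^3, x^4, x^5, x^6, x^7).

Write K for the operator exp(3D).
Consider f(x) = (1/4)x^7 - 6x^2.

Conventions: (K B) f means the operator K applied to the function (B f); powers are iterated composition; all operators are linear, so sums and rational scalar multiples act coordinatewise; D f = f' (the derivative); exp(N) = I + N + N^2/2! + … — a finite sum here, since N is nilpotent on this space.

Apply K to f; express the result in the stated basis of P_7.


order-1 term: (21/4)x^6 - 36x
order-2 term: (189/4)x^5 - 54
order-3 term: (945/4)x^4
order-4 term: (2835/4)x^3
order-5 term: (5103/4)x^2
order-6 term: (5103/4)x
order-7 term: 2187/4
the series for exp(3D) f terminates at order 7
exp(3D) f = (1/4)x^7 + (21/4)x^6 + (189/4)x^5 + (945/4)x^4 + (2835/4)x^3 + (5079/4)x^2 + (4959/4)x + 1971/4

g(x) = (1/4)x^7 + (21/4)x^6 + (189/4)x^5 + (945/4)x^4 + (2835/4)x^3 + (5079/4)x^2 + (4959/4)x + 1971/4


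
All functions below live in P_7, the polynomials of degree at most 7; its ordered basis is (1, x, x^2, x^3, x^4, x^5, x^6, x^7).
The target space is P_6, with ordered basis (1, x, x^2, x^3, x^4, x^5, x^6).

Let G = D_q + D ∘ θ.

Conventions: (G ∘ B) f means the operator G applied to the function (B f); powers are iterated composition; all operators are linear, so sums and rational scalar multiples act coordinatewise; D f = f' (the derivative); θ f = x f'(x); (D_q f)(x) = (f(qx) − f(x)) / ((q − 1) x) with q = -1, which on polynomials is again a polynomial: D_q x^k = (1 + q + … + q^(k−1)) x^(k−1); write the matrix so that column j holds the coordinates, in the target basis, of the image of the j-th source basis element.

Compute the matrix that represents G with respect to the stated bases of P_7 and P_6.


the matrix is [[0, 2, 0, 0, 0, 0, 0, 0]; [0, 0, 4, 0, 0, 0, 0, 0]; [0, 0, 0, 10, 0, 0, 0, 0]; [0, 0, 0, 0, 16, 0, 0, 0]; [0, 0, 0, 0, 0, 26, 0, 0]; [0, 0, 0, 0, 0, 0, 36, 0]; [0, 0, 0, 0, 0, 0, 0, 50]] (rows listed top to bottom)

image of 1: 0
image of x: 2
image of x^2: 4x
image of x^3: 10x^2
image of x^4: 16x^3
image of x^5: 26x^4
image of x^6: 36x^5
image of x^7: 50x^6
each image's coordinates form column j of the matrix


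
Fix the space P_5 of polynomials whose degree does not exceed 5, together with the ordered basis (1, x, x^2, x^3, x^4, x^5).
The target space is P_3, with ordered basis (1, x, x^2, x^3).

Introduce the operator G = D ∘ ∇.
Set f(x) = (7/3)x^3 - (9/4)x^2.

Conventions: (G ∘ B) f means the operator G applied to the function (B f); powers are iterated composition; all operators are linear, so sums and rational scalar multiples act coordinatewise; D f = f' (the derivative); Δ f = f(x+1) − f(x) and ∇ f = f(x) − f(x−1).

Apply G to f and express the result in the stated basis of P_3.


g(x) = 14x - 23/2

∇ f = 7x^2 - (23/2)x + 55/12
D ∇ f = 14x - 23/2


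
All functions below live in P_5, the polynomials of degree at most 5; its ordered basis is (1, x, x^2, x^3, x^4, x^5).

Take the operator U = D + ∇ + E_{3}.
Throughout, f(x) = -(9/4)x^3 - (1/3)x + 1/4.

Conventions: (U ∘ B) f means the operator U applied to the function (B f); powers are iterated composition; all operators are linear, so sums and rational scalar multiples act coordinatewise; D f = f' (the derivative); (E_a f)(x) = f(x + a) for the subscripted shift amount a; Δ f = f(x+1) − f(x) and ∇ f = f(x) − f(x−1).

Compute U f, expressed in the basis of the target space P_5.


the image equals g(x) = -(9/4)x^3 - (135/4)x^2 - (163/3)x - 773/12

D f = -(27/4)x^2 - 1/3
∇ f = -(27/4)x^2 + (27/4)x - 31/12
E_{3} f = -(9/4)x^3 - (81/4)x^2 - (733/12)x - 123/2
(D + ∇ + E_{3}) f = -(9/4)x^3 - (135/4)x^2 - (163/3)x - 773/12


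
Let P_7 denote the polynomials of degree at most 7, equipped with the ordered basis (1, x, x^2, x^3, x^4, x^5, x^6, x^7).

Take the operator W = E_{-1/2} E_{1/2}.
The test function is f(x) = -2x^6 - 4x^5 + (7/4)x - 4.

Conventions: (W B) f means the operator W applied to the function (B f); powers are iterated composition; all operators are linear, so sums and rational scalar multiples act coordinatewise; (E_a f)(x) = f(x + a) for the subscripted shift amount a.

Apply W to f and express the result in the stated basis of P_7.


E_{1/2} f = -2x^6 - 10x^5 - (35/2)x^4 - 15x^3 - (55/8)x^2 + (1/8)x - 105/32
E_{-1/2} E_{1/2} f = -2x^6 - 4x^5 + (7/4)x - 4

the image equals g(x) = -2x^6 - 4x^5 + (7/4)x - 4


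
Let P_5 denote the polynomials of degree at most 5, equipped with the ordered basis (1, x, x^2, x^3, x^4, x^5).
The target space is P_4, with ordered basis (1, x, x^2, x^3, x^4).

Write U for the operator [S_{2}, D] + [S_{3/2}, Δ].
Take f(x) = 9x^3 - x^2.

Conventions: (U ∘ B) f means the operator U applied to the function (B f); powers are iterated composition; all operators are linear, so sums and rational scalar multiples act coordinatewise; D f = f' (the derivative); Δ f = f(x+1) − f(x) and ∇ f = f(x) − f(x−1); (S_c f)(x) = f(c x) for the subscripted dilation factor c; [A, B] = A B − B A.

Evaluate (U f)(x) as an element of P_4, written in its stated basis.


D f = 27x^2 - 2x
S_{2} D f = 108x^2 - 4x
S_{2} f = 72x^3 - 4x^2
D S_{2} f = 216x^2 - 8x
[S_{2}, D] f = -108x^2 + 4x
Δ f = 27x^2 + 25x + 8
S_{3/2} Δ f = (243/4)x^2 + (75/2)x + 8
S_{3/2} f = (243/8)x^3 - (9/4)x^2
Δ S_{3/2} f = (729/8)x^2 + (693/8)x + 225/8
[S_{3/2}, Δ] f = -(243/8)x^2 - (393/8)x - 161/8
([S_{2}, D] + [S_{3/2}, Δ]) f = -(1107/8)x^2 - (361/8)x - 161/8

g(x) = -(1107/8)x^2 - (361/8)x - 161/8


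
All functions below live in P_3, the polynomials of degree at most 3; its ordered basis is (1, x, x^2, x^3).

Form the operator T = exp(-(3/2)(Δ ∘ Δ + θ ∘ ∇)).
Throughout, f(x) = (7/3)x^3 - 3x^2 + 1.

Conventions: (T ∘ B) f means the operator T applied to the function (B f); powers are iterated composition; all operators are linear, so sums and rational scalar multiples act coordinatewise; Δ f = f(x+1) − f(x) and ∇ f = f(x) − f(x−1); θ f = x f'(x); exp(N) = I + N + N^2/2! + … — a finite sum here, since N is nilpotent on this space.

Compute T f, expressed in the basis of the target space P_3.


g(x) = (7/3)x^3 - 24x^2 + 30x + 41/2

order-1 term: -21x^2 - (3/2)x - 12
order-2 term: (63/2)x + 63/2
the series for exp(-(3/2)(Δ ∘ Δ + θ ∘ ∇)) f terminates at order 2
exp(-(3/2)(Δ ∘ Δ + θ ∘ ∇)) f = (7/3)x^3 - 24x^2 + 30x + 41/2


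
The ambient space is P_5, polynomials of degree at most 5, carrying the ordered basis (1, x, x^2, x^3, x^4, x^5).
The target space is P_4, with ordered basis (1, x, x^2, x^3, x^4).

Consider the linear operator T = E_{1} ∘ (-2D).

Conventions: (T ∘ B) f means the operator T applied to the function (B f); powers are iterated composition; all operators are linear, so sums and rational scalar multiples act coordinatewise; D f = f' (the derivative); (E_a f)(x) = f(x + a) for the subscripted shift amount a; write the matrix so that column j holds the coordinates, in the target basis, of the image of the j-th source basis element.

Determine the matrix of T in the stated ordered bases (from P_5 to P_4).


the matrix is [[0, -2, -4, -6, -8, -10]; [0, 0, -4, -12, -24, -40]; [0, 0, 0, -6, -24, -60]; [0, 0, 0, 0, -8, -40]; [0, 0, 0, 0, 0, -10]] (rows listed top to bottom)

image of 1: 0
image of x: -2
image of x^2: -4x - 4
image of x^3: -6x^2 - 12x - 6
image of x^4: -8x^3 - 24x^2 - 24x - 8
image of x^5: -10x^4 - 40x^3 - 60x^2 - 40x - 10
each image's coordinates form column j of the matrix


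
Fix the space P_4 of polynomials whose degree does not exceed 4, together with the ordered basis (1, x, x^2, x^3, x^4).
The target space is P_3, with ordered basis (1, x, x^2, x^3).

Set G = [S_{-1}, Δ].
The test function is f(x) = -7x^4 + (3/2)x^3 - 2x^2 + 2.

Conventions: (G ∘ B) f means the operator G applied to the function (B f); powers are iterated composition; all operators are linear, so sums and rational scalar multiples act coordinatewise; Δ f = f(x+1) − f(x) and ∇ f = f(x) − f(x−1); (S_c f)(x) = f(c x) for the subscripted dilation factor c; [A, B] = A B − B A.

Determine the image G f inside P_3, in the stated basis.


the image equals g(x) = 56x^3 + 9x^2 + 64x + 3

Δ f = -28x^3 - (75/2)x^2 - (55/2)x - 15/2
S_{-1} Δ f = 28x^3 - (75/2)x^2 + (55/2)x - 15/2
S_{-1} f = -7x^4 - (3/2)x^3 - 2x^2 + 2
Δ S_{-1} f = -28x^3 - (93/2)x^2 - (73/2)x - 21/2
[S_{-1}, Δ] f = 56x^3 + 9x^2 + 64x + 3


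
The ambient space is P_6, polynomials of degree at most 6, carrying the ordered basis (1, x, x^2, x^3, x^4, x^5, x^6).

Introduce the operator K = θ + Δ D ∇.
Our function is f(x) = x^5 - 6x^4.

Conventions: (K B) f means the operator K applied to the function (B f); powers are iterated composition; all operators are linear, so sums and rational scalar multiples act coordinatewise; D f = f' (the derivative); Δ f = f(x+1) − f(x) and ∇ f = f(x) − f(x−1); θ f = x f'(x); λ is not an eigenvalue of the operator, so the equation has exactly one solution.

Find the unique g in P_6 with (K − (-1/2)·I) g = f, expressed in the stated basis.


the image equals g(x) = (2/11)x^5 - (4/3)x^4 - (48/11)x^2 + (64/3)x - 40/11

write g with unknown coordinates in the stated basis and equate coefficients in (K − (-1/2)·I) g = f
solving from the highest basis element down gives g = (2/11)x^5 - (4/3)x^4 - (48/11)x^2 + (64/3)x - 40/11
check: K g = (10/11)x^5 - (16/3)x^4 + (24/11)x^2 - (32/3)x + 20/11
so K g − (-1/2)·g = x^5 - 6x^4 = f ✓


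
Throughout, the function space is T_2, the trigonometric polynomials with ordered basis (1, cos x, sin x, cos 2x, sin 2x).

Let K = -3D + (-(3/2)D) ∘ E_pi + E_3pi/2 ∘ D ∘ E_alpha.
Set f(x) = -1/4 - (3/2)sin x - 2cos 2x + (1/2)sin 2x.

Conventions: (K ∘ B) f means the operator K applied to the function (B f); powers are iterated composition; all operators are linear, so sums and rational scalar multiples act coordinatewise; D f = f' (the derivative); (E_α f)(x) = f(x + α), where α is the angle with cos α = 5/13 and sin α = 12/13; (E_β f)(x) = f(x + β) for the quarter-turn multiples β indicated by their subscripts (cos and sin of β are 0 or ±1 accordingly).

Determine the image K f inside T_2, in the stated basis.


D f = -(3/2)cos x + cos 2x + 4sin 2x
(-3D) f = (9/2)cos x - 3cos 2x - 12sin 2x
E_pi f = -1/4 + (3/2)sin x - 2cos 2x + (1/2)sin 2x
D E_pi f = (3/2)cos x + cos 2x + 4sin 2x
(-(3/2)D) E_pi f = -(9/4)cos x - (3/2)cos 2x - 6sin 2x
E_alpha f = -1/4 - (18/13)cos x - (15/26)sin x + (298/169)cos 2x + (361/338)sin 2x
D E_alpha f = -(15/26)cos x + (18/13)sin x + (361/169)cos 2x - (596/169)sin 2x
E_3pi/2 D E_alpha f = -(18/13)cos x - (15/26)sin x - (361/169)cos 2x + (596/169)sin 2x
(-3D + (-(3/2)D) ∘ E_pi + E_3pi/2 ∘ D ∘ E_alpha) f = (45/52)cos x - (15/26)sin x - (2243/338)cos 2x - (2446/169)sin 2x

the image equals g(x) = (45/52)cos x - (15/26)sin x - (2243/338)cos 2x - (2446/169)sin 2x


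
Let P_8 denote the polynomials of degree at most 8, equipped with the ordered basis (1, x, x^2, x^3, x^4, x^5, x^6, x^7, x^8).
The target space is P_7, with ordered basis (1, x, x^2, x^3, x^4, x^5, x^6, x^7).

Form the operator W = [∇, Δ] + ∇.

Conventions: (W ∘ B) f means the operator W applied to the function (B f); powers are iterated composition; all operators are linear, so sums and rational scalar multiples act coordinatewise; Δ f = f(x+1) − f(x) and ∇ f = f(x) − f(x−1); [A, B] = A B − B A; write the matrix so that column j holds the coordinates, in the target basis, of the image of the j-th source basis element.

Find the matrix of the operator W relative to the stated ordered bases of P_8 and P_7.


the matrix is [[0, 1, -1, 1, -1, 1, -1, 1, -1]; [0, 0, 2, -3, 4, -5, 6, -7, 8]; [0, 0, 0, 3, -6, 10, -15, 21, -28]; [0, 0, 0, 0, 4, -10, 20, -35, 56]; [0, 0, 0, 0, 0, 5, -15, 35, -70]; [0, 0, 0, 0, 0, 0, 6, -21, 56]; [0, 0, 0, 0, 0, 0, 0, 7, -28]; [0, 0, 0, 0, 0, 0, 0, 0, 8]] (rows listed top to bottom)

image of 1: 0
image of x: 1
image of x^2: 2x - 1
image of x^3: 3x^2 - 3x + 1
image of x^4: 4x^3 - 6x^2 + 4x - 1
image of x^5: 5x^4 - 10x^3 + 10x^2 - 5x + 1
image of x^6: 6x^5 - 15x^4 + 20x^3 - 15x^2 + 6x - 1
image of x^7: 7x^6 - 21x^5 + 35x^4 - 35x^3 + 21x^2 - 7x + 1
image of x^8: 8x^7 - 28x^6 + 56x^5 - 70x^4 + 56x^3 - 28x^2 + 8x - 1
each image's coordinates form column j of the matrix


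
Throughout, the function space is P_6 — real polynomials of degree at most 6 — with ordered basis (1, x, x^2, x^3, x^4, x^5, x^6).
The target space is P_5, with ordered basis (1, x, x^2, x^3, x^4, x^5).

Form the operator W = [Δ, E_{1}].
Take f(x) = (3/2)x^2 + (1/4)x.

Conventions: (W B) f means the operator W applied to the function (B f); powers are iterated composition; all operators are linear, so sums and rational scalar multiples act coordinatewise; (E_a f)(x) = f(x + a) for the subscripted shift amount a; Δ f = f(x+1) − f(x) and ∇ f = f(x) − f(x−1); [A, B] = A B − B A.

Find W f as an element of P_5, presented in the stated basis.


E_{1} f = (3/2)x^2 + (13/4)x + 7/4
Δ E_{1} f = 3x + 19/4
Δ f = 3x + 7/4
E_{1} Δ f = 3x + 19/4
[Δ, E_{1}] f = 0

g(x) = 0


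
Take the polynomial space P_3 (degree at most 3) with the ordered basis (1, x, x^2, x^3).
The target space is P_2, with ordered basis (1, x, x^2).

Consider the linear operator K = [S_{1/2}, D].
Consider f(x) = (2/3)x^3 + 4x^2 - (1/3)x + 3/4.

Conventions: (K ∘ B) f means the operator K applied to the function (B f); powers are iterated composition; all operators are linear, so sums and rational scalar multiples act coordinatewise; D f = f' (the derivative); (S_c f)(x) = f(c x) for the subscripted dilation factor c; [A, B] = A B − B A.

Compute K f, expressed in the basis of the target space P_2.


D f = 2x^2 + 8x - 1/3
S_{1/2} D f = (1/2)x^2 + 4x - 1/3
S_{1/2} f = (1/12)x^3 + x^2 - (1/6)x + 3/4
D S_{1/2} f = (1/4)x^2 + 2x - 1/6
[S_{1/2}, D] f = (1/4)x^2 + 2x - 1/6

the image equals g(x) = (1/4)x^2 + 2x - 1/6


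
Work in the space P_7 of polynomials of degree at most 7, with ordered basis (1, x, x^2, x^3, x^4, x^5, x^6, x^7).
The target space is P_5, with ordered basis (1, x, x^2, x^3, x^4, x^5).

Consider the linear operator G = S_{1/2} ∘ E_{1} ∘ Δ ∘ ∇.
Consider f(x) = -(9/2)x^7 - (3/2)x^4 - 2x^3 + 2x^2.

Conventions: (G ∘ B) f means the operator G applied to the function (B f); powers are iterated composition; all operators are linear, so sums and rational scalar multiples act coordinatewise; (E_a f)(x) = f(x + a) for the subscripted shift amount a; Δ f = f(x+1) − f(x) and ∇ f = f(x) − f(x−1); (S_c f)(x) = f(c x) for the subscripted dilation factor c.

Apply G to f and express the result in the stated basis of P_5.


the result is g(x) = -(189/32)x^5 - (945/16)x^4 - (2205/8)x^3 - (2853/4)x^2 - (2001/2)x - 596

∇ f = -(63/2)x^6 + (189/2)x^5 - (315/2)x^4 + (303/2)x^3 - (183/2)x^2 + (71/2)x - 7
Δ ∇ f = -189x^5 - 315x^3 - 18x^2 - 75x + 1
E_{1} Δ ∇ f = -189x^5 - 945x^4 - 2205x^3 - 2853x^2 - 2001x - 596
S_{1/2} (E_{1} ∘ Δ ∘ ∇) f = -(189/32)x^5 - (945/16)x^4 - (2205/8)x^3 - (2853/4)x^2 - (2001/2)x - 596


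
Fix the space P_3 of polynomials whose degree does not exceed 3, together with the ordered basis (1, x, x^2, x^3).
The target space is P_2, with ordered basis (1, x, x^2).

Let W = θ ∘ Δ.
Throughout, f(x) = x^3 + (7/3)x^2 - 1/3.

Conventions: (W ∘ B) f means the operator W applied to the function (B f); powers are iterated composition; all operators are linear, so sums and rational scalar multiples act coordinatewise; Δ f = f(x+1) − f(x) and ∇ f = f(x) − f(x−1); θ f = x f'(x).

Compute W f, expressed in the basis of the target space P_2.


the result is g(x) = 6x^2 + (23/3)x

Δ f = 3x^2 + (23/3)x + 10/3
θ Δ f = 6x^2 + (23/3)x


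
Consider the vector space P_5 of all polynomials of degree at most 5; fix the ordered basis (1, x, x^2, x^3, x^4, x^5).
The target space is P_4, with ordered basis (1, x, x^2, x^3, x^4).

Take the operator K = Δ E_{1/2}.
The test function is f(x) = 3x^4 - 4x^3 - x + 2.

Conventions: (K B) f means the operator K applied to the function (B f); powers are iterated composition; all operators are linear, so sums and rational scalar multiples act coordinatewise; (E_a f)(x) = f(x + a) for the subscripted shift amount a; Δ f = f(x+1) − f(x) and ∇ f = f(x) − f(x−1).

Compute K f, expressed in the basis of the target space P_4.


E_{1/2} f = 3x^4 + 2x^3 - (3/2)x^2 - (5/2)x + 19/16
Δ E_{1/2} f = 12x^3 + 24x^2 + 15x + 1

the image equals g(x) = 12x^3 + 24x^2 + 15x + 1


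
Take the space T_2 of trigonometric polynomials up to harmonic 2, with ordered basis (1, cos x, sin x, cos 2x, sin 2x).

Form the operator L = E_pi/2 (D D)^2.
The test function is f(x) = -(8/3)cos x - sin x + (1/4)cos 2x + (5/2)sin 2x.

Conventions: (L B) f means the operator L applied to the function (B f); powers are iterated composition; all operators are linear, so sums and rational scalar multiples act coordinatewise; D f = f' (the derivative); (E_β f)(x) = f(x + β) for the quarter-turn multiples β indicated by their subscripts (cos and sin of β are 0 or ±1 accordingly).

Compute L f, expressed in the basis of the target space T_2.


D f = -cos x + (8/3)sin x + 5cos 2x - (1/2)sin 2x
D D f = (8/3)cos x + sin x - cos 2x - 10sin 2x
D (D D) f = cos x - (8/3)sin x - 20cos 2x + 2sin 2x
D D (D D) f = -(8/3)cos x - sin x + 4cos 2x + 40sin 2x
E_pi/2 (D D)^2 f = -cos x + (8/3)sin x - 4cos 2x - 40sin 2x

g(x) = -cos x + (8/3)sin x - 4cos 2x - 40sin 2x


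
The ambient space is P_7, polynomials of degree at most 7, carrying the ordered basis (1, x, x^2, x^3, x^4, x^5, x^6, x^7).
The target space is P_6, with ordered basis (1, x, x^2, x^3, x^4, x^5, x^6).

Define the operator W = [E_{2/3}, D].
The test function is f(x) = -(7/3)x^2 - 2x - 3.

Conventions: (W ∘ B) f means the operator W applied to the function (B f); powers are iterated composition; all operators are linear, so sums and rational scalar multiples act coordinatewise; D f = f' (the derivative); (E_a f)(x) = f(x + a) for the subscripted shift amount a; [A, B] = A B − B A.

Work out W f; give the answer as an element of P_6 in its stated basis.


the result is g(x) = 0

D f = -(14/3)x - 2
E_{2/3} D f = -(14/3)x - 46/9
E_{2/3} f = -(7/3)x^2 - (46/9)x - 145/27
D E_{2/3} f = -(14/3)x - 46/9
[E_{2/3}, D] f = 0


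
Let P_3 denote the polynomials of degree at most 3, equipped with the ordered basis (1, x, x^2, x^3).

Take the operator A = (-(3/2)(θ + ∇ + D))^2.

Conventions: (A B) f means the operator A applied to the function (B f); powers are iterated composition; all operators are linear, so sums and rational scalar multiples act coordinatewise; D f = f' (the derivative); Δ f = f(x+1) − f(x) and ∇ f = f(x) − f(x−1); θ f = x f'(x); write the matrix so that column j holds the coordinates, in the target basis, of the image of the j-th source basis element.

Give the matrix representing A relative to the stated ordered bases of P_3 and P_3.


the matrix is [[0, 9/2, 27/2, -81/4]; [0, 9/4, 27, 27]; [0, 0, 9, 135/2]; [0, 0, 0, 81/4]] (rows listed top to bottom)

image of 1: 0
image of x: (9/4)x + 9/2
image of x^2: 9x^2 + 27x + 27/2
image of x^3: (81/4)x^3 + (135/2)x^2 + 27x - 81/4
each image's coordinates form column j of the matrix


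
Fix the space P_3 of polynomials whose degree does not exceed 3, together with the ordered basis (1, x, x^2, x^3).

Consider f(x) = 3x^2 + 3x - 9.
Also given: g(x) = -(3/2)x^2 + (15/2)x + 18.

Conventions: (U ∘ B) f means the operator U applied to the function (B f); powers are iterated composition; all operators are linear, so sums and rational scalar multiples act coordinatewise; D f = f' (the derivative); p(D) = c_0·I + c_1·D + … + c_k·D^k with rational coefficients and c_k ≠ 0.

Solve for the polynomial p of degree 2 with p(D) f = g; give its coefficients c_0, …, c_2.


D^0 f = 3x^2 + 3x - 9
D^1 f = 6x + 3
D^2 f = 6
matching coefficients of g against c_0 f + c_1 Df + … from the top degree down determines the c_i
solution: c_0 = -1/2, c_1 = 3/2, c_2 = 3/2

c_0 = -1/2, c_1 = 3/2, c_2 = 3/2


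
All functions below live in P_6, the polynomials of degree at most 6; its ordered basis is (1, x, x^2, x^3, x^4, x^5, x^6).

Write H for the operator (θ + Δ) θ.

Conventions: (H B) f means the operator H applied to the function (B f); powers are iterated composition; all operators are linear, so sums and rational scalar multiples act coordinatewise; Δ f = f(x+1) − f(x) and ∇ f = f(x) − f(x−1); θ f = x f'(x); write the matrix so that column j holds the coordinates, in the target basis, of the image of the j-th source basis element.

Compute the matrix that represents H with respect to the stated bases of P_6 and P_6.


image of 1: 0
image of x: x + 1
image of x^2: 4x^2 + 4x + 2
image of x^3: 9x^3 + 9x^2 + 9x + 3
image of x^4: 16x^4 + 16x^3 + 24x^2 + 16x + 4
image of x^5: 25x^5 + 25x^4 + 50x^3 + 50x^2 + 25x + 5
image of x^6: 36x^6 + 36x^5 + 90x^4 + 120x^3 + 90x^2 + 36x + 6
each image's coordinates form column j of the matrix

the matrix is [[0, 1, 2, 3, 4, 5, 6]; [0, 1, 4, 9, 16, 25, 36]; [0, 0, 4, 9, 24, 50, 90]; [0, 0, 0, 9, 16, 50, 120]; [0, 0, 0, 0, 16, 25, 90]; [0, 0, 0, 0, 0, 25, 36]; [0, 0, 0, 0, 0, 0, 36]] (rows listed top to bottom)


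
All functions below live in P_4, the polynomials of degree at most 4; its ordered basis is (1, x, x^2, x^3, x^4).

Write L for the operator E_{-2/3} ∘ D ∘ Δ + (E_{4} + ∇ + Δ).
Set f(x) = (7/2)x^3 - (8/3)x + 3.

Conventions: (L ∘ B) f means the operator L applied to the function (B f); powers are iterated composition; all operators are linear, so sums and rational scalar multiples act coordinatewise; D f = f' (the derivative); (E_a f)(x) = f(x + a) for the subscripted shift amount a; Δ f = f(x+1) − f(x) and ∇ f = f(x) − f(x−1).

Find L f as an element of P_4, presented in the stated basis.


the result is g(x) = (7/2)x^3 + 63x^2 + (559/3)x + 429/2

Δ f = (21/2)x^2 + (21/2)x + 5/6
D Δ f = 21x + 21/2
E_{-2/3} D Δ f = 21x - 7/2
E_{4} f = (7/2)x^3 + 42x^2 + (496/3)x + 649/3
∇ f = (21/2)x^2 - (21/2)x + 5/6
Δ f = (21/2)x^2 + (21/2)x + 5/6
(E_{4} + ∇ + Δ) f = (7/2)x^3 + 63x^2 + (496/3)x + 218
(E_{-2/3} ∘ D ∘ Δ + (E_{4} + ∇ + Δ)) f = (7/2)x^3 + 63x^2 + (559/3)x + 429/2


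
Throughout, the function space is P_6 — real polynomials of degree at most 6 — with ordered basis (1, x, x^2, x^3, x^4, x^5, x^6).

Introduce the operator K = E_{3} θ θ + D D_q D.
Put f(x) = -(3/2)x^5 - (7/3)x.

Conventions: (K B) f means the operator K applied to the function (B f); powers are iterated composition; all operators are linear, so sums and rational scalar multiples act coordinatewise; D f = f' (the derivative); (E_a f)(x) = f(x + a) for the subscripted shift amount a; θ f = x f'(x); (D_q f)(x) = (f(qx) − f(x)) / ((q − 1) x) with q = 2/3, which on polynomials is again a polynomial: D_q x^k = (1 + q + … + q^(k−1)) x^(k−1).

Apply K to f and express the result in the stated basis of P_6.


the result is g(x) = -(75/2)x^5 - (1125/2)x^4 - 3375x^3 - (61075/6)x^2 - (91139/6)x - 18239/2

θ f = -(15/2)x^5 - (7/3)x
θ θ f = -(75/2)x^5 - (7/3)x
E_{3} θ θ f = -(75/2)x^5 - (1125/2)x^4 - 3375x^3 - 10125x^2 - (91139/6)x - 18239/2
D f = -(15/2)x^4 - 7/3
D_q D f = -(325/18)x^3
D D_q D f = -(325/6)x^2
(E_{3} θ θ + D D_q D) f = -(75/2)x^5 - (1125/2)x^4 - 3375x^3 - (61075/6)x^2 - (91139/6)x - 18239/2
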